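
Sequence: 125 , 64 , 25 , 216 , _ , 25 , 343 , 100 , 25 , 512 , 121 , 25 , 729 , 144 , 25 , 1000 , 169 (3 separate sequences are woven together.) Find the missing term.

Read the sequence 3 terms at a time; column i is its own pattern.
Track A: 125, 216, 343, 512, 729, 1000 — perfect cubes starting at 5³.
Track B: 64, ?, 100, 121, 144, 169 — perfect squares starting at 8².
Track C: 25, 25, 25, 25, 25 — constant 25.
So the missing entry in track B is 81.

81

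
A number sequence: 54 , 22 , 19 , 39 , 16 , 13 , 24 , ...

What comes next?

10

Positions follow the repeating pattern ABB; grouping by letter gives 2 tracks.
Stream A: 54, 39, 24 (arithmetic with common difference −15).
Stream B: 22, 19, 16, 13 (linear: a_n = 25 − 3·n).
Position 8 falls in stream B as its term 5, giving 10.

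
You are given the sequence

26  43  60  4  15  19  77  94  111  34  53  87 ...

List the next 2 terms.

The slot pattern repeats as AAABBB (period 6), so there are 2 interleaved tracks.
Track A is 26, 43, 60, 77, 94, 111, which is adding 17 each time.
Track B is 4, 15, 19, 34, 53, 87, which is Fibonacci-style (each term is the sum of the two before it).
Term 13 comes from track A (its 7th entry): 128.
Position 14 → track A, term 8 = 145.

128, 145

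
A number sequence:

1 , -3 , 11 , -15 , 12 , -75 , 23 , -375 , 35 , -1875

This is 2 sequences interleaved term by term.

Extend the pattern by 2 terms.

Split by position mod 2 into 2 tracks.
Track A: 1, 11, 12, 23, 35 (a Fibonacci-like recurrence a_n = a_{n-1} + a_{n-2}).
Track B: -3, -15, -75, -375, -1875 (multiplying by 5 each time).
Position 11 → track A, term 6 = 58.
The 12th slot belongs to track B; its 6th term is -9375.

58, -9375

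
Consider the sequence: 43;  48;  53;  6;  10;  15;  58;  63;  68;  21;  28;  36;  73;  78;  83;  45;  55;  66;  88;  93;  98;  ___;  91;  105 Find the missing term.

Reading positions in blocks of 6 reveals the pattern AAABBB — 2 tracks woven together.
Subsequence A: 43, 48, 53, 58, 63, 68, 73, 78, 83, 88, 93, 98 — adding 5 each time.
Subsequence B: 6, 10, 15, 21, 28, 36, 45, 55, 66, ?, 91, 105 — triangular numbers n(n+1)/2 for n = 3, 4, ….
The gap is subsequence B's term 10; the rule gives 78.

78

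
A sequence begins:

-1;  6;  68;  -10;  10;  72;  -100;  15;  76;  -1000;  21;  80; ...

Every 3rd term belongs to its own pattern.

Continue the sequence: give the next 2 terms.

-10000, 28

Split by position mod 3: positions 1, 4, 7, … form one track, and each other residue class forms its own.
Track A: -1, -10, -100, -1000. Multiplying by 10 each time.
Track B: 6, 10, 15, 21. The triangular numbers T_3, T_4, ….
Track C: 68, 72, 76, 80. Arithmetic, step +4.
Term 13 comes from track A (its 5th entry): -10000.
Term 14 comes from track B (its 5th entry): 28.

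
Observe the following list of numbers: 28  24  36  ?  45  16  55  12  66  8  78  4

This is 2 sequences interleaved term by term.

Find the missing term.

20

Odd-indexed and even-indexed terms follow separate rules.
Subsequence A: 28, 36, 45, 55, 66, 78 — triangular numbers starting at T_7.
Subsequence B: 24, ?, 16, 12, 8, 4 — subtracting 4 each time.
The gap is subsequence B's term 2; the rule gives 20.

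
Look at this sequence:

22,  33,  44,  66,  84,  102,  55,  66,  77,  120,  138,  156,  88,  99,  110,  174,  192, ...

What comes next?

210

Positions follow the repeating pattern AAABBB; grouping by letter gives 2 tracks.
Track A: 22, 33, 44, 55, 66, 77, 88, 99, 110 — adding 11 each time.
Track B: 66, 84, 102, 120, 138, 156, 174, 192 — arithmetic, step +18.
The 18th slot belongs to track B; its 9th term is 210.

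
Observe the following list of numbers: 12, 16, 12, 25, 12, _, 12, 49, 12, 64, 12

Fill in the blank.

Odd-indexed and even-indexed terms follow separate rules.
Track A = 12, 12, 12, 12, 12, 12: always 12.
Track B = 16, 25, ?, 49, 64: perfect squares starting at 4².
So the missing entry in track B is 36.

36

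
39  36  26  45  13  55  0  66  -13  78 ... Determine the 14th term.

105

Taking every 2nd term gives 2 separate tracks.
Stream A = 39, 26, 13, 0, -13: subtracting 13 each time.
Stream B = 36, 45, 55, 66, 78: triangular numbers n(n+1)/2 for n = 8, 9, ….
Position 14 falls in stream B as its term 7, giving 105.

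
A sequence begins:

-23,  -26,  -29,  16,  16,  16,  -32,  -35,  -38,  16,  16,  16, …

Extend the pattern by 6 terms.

-41, -44, -47, 16, 16, 16

The slot pattern repeats as AAABBB (period 6), so there are 2 interleaved tracks.
Track A: -23, -26, -29, -32, -35, -38 (linear: a_n = -20 − 3·n).
Track B: 16, 16, 16, 16, 16, 16 (constant 16).
Term 13 comes from track A (its 7th entry): -41.
The 14th slot belongs to track A; its 8th term is -44.
Position 15 → track A, term 9 = -47.
Term 16 comes from track B (its 7th entry): 16.
Term 17 comes from track B (its 8th entry): 16.
Position 18 → track B, term 9 = 16.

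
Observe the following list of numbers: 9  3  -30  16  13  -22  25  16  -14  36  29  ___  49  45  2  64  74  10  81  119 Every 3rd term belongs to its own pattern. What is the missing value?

-6

The terms cycle through 3 interleaved subsequences.
Track A = 9, 16, 25, 36, 49, 64, 81: perfect squares starting at 3².
Track B = 3, 13, 16, 29, 45, 74, 119: Fibonacci-style (each term is the sum of the two before it).
Track C = -30, -22, -14, ?, 2, 10: arithmetic, step +8.
Filling track C at index 4 by its rule yields -6.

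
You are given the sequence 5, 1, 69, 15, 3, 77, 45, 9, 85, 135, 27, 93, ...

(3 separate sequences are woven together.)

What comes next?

Split by position mod 3 into 3 tracks.
Track A = 5, 15, 45, 135: multiplying by 3 each time.
Track B = 1, 3, 9, 27: powers 3^0, 3^1, 3^2, ….
Track C = 69, 77, 85, 93: linear: a_n = 61 + 8·n.
The 13th slot belongs to track A; its 5th term is 405.

405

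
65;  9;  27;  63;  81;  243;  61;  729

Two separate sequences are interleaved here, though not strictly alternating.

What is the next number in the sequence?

2187

The slot pattern repeats as ABB (period 3), so there are 2 interleaved tracks.
Stream A: 65, 63, 61 — linear: a_n = 67 − 2·n.
Stream B: 9, 27, 81, 243, 729 — powers of 3.
Position 9 falls in stream B as its term 6, giving 2187.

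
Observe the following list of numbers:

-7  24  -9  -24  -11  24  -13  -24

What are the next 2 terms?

Odd-indexed and even-indexed terms follow separate rules.
Track A is -7, -9, -11, -13, which is arithmetic with common difference −2.
Track B is 24, -24, 24, -24, which is oscillating between 24 and -24.
Term 9 comes from track A (its 5th entry): -15.
Term 10 comes from track B (its 5th entry): 24.

-15, 24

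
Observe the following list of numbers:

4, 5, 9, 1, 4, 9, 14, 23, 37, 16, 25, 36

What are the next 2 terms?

Positions follow the repeating pattern AAABBB; grouping by letter gives 2 tracks.
Track A = 4, 5, 9, 14, 23, 37: Fibonacci-style (each term is the sum of the two before it).
Track B = 1, 4, 9, 16, 25, 36: consecutive squares n² from n = 1.
Term 13 comes from track A (its 7th entry): 60.
Position 14 → track A, term 8 = 97.

60, 97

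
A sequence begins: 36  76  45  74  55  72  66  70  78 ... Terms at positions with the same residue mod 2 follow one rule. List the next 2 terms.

Split by position mod 2 into 2 tracks.
Track A = 36, 45, 55, 66, 78: triangular numbers n(n+1)/2 for n = 8, 9, ….
Track B = 76, 74, 72, 70: subtracting 2 each time.
Position 10 → track B, term 5 = 68.
Term 11 comes from track A (its 6th entry): 91.

68, 91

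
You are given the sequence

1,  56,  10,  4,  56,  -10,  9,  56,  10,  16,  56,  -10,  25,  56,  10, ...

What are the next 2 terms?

36, 56

Read the sequence 3 terms at a time; column i is its own pattern.
Subsequence A: 1, 4, 9, 16, 25 — consecutive squares n² from n = 1.
Subsequence B: 56, 56, 56, 56, 56 — the constant sequence 56.
Subsequence C: 10, -10, 10, -10, 10 — oscillating between 10 and -10.
Position 16 → subsequence A, term 6 = 36.
Term 17 comes from subsequence B (its 6th entry): 56.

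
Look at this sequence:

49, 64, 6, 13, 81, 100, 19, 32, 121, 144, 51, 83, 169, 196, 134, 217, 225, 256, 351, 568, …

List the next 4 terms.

289, 324, 919, 1487

Reading positions in blocks of 4 reveals the pattern AABB — 2 tracks woven together.
Stream A: 49, 64, 81, 100, 121, 144, 169, 196, 225, 256 — the squares 7², 8², 9², ….
Stream B: 6, 13, 19, 32, 51, 83, 134, 217, 351, 568 — Fibonacci-style (each term is the sum of the two before it).
Term 21 comes from stream A (its 11th entry): 289.
Position 22 → stream A, term 12 = 324.
Position 23 → stream B, term 11 = 919.
Term 24 comes from stream B (its 12th entry): 1487.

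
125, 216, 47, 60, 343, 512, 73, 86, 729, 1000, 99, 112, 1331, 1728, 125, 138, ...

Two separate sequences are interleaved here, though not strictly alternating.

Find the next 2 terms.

Reading positions in blocks of 4 reveals the pattern AABB — 2 tracks woven together.
Subsequence A is 125, 216, 343, 512, 729, 1000, 1331, 1728, which is perfect cubes starting at 5³.
Subsequence B is 47, 60, 73, 86, 99, 112, 125, 138, which is arithmetic with common difference +13.
Position 17 falls in subsequence A as its term 9, giving 2197.
Term 18 comes from subsequence A (its 10th entry): 2744.

2197, 2744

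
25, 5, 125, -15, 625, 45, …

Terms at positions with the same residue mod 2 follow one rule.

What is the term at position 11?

78125

Odd-indexed and even-indexed terms follow separate rules.
Track A: 25, 125, 625 (successive powers of 5).
Track B: 5, -15, 45 (geometric with ratio -3).
Position 11 falls in track A as its term 6, giving 78125.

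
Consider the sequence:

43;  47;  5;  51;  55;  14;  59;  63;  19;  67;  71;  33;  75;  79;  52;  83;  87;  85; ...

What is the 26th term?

Reading positions in blocks of 3 reveals the pattern AAB — 2 tracks woven together.
Track A = 43, 47, 51, 55, 59, 63, 67, 71, 75, 79, 83, 87: adding 4 each time.
Track B = 5, 14, 19, 33, 52, 85: each term equals the sum of the previous two.
Position 26 → track A, term 18 = 111.

111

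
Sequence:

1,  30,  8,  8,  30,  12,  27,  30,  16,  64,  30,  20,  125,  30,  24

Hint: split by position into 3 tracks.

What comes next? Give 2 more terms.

The terms cycle through 3 interleaved subsequences.
Track A: 1, 8, 27, 64, 125. Consecutive cubes n³ from n = 1.
Track B: 30, 30, 30, 30, 30. Constant 30.
Track C: 8, 12, 16, 20, 24. Arithmetic, step +4.
The 16th slot belongs to track A; its 6th term is 216.
Term 17 comes from track B (its 6th entry): 30.

216, 30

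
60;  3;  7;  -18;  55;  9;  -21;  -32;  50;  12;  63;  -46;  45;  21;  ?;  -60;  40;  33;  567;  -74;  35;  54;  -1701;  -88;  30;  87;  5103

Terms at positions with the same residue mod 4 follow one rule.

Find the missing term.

Taking every 4th term gives 4 separate tracks.
Track A: 60, 55, 50, 45, 40, 35, 30 — subtracting 5 each time.
Track B: 3, 9, 12, 21, 33, 54, 87 — each term equals the sum of the previous two.
Track C: 7, -21, 63, ?, 567, -1701, 5103 — multiplying by -3 each time.
Track D: -18, -32, -46, -60, -74, -88 — subtracting 14 each time.
Track C's pattern makes the blank -189.

-189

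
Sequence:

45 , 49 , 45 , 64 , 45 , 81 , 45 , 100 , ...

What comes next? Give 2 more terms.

45, 121

The terms cycle through 2 interleaved subsequences.
Track A: 45, 45, 45, 45 (the constant sequence 45).
Track B: 49, 64, 81, 100 (perfect squares starting at 7²).
The 9th slot belongs to track A; its 5th term is 45.
Term 10 comes from track B (its 5th entry): 121.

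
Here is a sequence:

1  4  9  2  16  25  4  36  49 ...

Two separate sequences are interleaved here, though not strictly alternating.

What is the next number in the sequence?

Reading positions in blocks of 3 reveals the pattern ABB — 2 tracks woven together.
Track A = 1, 2, 4: powers of 2.
Track B = 4, 9, 16, 25, 36, 49: the squares 2², 3², 4², ….
Term 10 comes from track A (its 4th entry): 8.

8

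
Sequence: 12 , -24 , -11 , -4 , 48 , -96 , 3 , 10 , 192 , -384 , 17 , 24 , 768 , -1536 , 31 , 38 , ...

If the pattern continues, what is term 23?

The slot pattern repeats as AABB (period 4), so there are 2 interleaved tracks.
Subsequence A: 12, -24, 48, -96, 192, -384, 768, -1536 (a geometric progression (common ratio -2)).
Subsequence B: -11, -4, 3, 10, 17, 24, 31, 38 (linear: a_n = -18 + 7·n).
Term 23 comes from subsequence B (its 11th entry): 59.

59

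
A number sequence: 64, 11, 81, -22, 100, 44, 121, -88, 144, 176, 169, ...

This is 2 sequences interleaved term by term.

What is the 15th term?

225

Taking every 2nd term gives 2 separate tracks.
Subsequence A: 64, 81, 100, 121, 144, 169. The squares 8², 9², 10², ….
Subsequence B: 11, -22, 44, -88, 176. Geometric with ratio -2.
Position 15 falls in subsequence A as its term 8, giving 225.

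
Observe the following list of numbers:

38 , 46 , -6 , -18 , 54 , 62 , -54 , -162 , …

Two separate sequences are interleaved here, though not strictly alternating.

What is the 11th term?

Reading positions in blocks of 4 reveals the pattern AABB — 2 tracks woven together.
Subsequence A: 38, 46, 54, 62. Arithmetic, step +8.
Subsequence B: -6, -18, -54, -162. Geometric, ×3 each step.
The 11th slot belongs to subsequence B; its 5th term is -486.

-486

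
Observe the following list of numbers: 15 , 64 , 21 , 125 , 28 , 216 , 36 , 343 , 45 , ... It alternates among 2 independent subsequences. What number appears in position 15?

78

The terms cycle through 2 interleaved subsequences.
Subsequence A: 15, 21, 28, 36, 45 (triangular numbers n(n+1)/2 for n = 5, 6, …).
Subsequence B: 64, 125, 216, 343 (consecutive cubes n³ from n = 4).
Term 15 comes from subsequence A (its 8th entry): 78.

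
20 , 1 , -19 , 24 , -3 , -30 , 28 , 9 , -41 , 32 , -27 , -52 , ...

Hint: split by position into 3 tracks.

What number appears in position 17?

-243

Taking every 3rd term gives 3 separate tracks.
Track A is 20, 24, 28, 32, which is linear: a_n = 16 + 4·n.
Track B is 1, -3, 9, -27, which is multiplying by -3 each time.
Track C is -19, -30, -41, -52, which is arithmetic, step −11.
The 17th slot belongs to track B; its 6th term is -243.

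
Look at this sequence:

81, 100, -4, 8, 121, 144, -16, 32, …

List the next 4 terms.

Positions follow the repeating pattern AABB; grouping by letter gives 2 tracks.
Stream A = 81, 100, 121, 144: consecutive squares n² from n = 9.
Stream B = -4, 8, -16, 32: geometric, ×-2 each step.
Position 9 → stream A, term 5 = 169.
The 10th slot belongs to stream A; its 6th term is 196.
Position 11 falls in stream B as its term 5, giving -64.
Term 12 comes from stream B (its 6th entry): 128.

169, 196, -64, 128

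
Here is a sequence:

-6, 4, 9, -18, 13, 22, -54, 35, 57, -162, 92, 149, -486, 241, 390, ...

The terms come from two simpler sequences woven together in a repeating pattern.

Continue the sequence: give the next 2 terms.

Reading positions in blocks of 3 reveals the pattern ABB — 2 tracks woven together.
Subsequence A: -6, -18, -54, -162, -486 — geometric, ×3 each step.
Subsequence B: 4, 9, 13, 22, 35, 57, 92, 149, 241, 390 — each term equals the sum of the previous two.
The 16th slot belongs to subsequence A; its 6th term is -1458.
Term 17 comes from subsequence B (its 11th entry): 631.

-1458, 631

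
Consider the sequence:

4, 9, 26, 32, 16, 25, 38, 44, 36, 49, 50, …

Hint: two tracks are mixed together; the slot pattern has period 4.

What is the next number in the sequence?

56

Positions follow the repeating pattern AABB; grouping by letter gives 2 tracks.
Track A: 4, 9, 16, 25, 36, 49. The squares 2², 3², 4², ….
Track B: 26, 32, 38, 44, 50. Arithmetic, step +6.
Position 12 → track B, term 6 = 56.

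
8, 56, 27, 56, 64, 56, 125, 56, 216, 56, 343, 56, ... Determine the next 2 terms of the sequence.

512, 56

The terms cycle through 2 interleaved subsequences.
Track A: 8, 27, 64, 125, 216, 343 — the cubes 2³, 3³, 4³, ….
Track B: 56, 56, 56, 56, 56, 56 — always 56.
Term 13 comes from track A (its 7th entry): 512.
Term 14 comes from track B (its 7th entry): 56.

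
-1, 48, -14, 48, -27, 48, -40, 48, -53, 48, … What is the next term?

Odd-indexed and even-indexed terms follow separate rules.
Stream A = -1, -14, -27, -40, -53: arithmetic, step −13.
Stream B = 48, 48, 48, 48, 48: always 48.
Position 11 falls in stream A as its term 6, giving -66.

-66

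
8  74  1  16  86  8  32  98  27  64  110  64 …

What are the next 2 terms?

128, 122

Taking every 3rd term gives 3 separate tracks.
Stream A is 8, 16, 32, 64, which is powers 2^3, 2^4, 2^5, ….
Stream B is 74, 86, 98, 110, which is arithmetic with common difference +12.
Stream C is 1, 8, 27, 64, which is consecutive cubes n³ from n = 1.
Term 13 comes from stream A (its 5th entry): 128.
Position 14 falls in stream B as its term 5, giving 122.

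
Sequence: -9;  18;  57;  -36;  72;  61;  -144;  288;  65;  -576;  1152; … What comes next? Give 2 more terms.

69, -2304

Positions follow the repeating pattern AAB; grouping by letter gives 2 tracks.
Subsequence A: -9, 18, -36, 72, -144, 288, -576, 1152 — geometric, ×-2 each step.
Subsequence B: 57, 61, 65 — adding 4 each time.
Position 12 → subsequence B, term 4 = 69.
Term 13 comes from subsequence A (its 9th entry): -2304.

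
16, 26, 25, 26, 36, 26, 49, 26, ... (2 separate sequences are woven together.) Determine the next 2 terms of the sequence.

64, 26

Taking every 2nd term gives 2 separate tracks.
Track A is 16, 25, 36, 49, which is perfect squares starting at 4².
Track B is 26, 26, 26, 26, which is the constant sequence 26.
The 9th slot belongs to track A; its 5th term is 64.
Term 10 comes from track B (its 5th entry): 26.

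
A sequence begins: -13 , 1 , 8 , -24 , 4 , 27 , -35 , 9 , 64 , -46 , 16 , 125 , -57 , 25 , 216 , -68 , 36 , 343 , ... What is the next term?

-79

Split by position mod 3 into 3 tracks.
Subsequence A: -13, -24, -35, -46, -57, -68 (linear: a_n = -2 − 11·n).
Subsequence B: 1, 4, 9, 16, 25, 36 (consecutive squares n² from n = 1).
Subsequence C: 8, 27, 64, 125, 216, 343 (consecutive cubes n³ from n = 2).
Term 19 comes from subsequence A (its 7th entry): -79.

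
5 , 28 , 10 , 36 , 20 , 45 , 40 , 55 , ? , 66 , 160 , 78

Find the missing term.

Odd-indexed and even-indexed terms follow separate rules.
Subsequence A: 5, 10, 20, 40, ?, 160 (geometric, ×2 each step).
Subsequence B: 28, 36, 45, 55, 66, 78 (the triangular numbers T_7, T_8, …).
Subsequence A's pattern makes the blank 80.

80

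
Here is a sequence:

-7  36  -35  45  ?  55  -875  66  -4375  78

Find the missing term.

-175

The terms cycle through 2 interleaved subsequences.
Stream A: -7, -35, ?, -875, -4375. A geometric progression (common ratio 5).
Stream B: 36, 45, 55, 66, 78. Triangular numbers starting at T_8.
Filling stream A at index 3 by its rule yields -175.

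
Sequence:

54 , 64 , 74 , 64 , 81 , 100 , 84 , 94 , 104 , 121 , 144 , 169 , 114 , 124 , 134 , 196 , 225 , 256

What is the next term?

144

Positions follow the repeating pattern AAABBB; grouping by letter gives 2 tracks.
Subsequence A: 54, 64, 74, 84, 94, 104, 114, 124, 134. Arithmetic, step +10.
Subsequence B: 64, 81, 100, 121, 144, 169, 196, 225, 256. Perfect squares starting at 8².
Position 19 falls in subsequence A as its term 10, giving 144.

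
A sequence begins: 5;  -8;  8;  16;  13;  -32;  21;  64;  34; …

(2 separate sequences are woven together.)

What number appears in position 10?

Positions 1, 3, 5, … form one subsequence and positions 2, 4, 6, … form another.
Track A: 5, 8, 13, 21, 34 — a Fibonacci-like recurrence a_n = a_{n-1} + a_{n-2}.
Track B: -8, 16, -32, 64 — a geometric progression (common ratio -2).
Position 10 → track B, term 5 = -128.

-128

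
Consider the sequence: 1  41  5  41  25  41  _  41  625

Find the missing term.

Split by position mod 2 into 2 tracks.
Track A: 1, 5, 25, ?, 625 — powers of 5.
Track B: 41, 41, 41, 41 — constant 41.
So the missing entry in track A is 125.

125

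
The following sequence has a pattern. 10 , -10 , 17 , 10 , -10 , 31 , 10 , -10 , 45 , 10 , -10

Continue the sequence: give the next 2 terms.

59, 10

The slot pattern repeats as AAB (period 3), so there are 2 interleaved tracks.
Subsequence A: 10, -10, 10, -10, 10, -10, 10, -10. The oscillation 10·(−1)^(n+1).
Subsequence B: 17, 31, 45. Arithmetic, step +14.
The 12th slot belongs to subsequence B; its 4th term is 59.
Term 13 comes from subsequence A (its 9th entry): 10.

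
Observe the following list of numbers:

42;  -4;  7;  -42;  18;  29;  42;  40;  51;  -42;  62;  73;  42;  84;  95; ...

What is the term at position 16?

-42

The slot pattern repeats as ABB (period 3), so there are 2 interleaved tracks.
Subsequence A is 42, -42, 42, -42, 42, which is alternating ±42.
Subsequence B is -4, 7, 18, 29, 40, 51, 62, 73, 84, 95, which is adding 11 each time.
Position 16 → subsequence A, term 6 = -42.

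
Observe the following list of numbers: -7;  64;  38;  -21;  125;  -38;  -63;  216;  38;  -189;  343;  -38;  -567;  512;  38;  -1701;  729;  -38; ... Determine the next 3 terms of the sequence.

-5103, 1000, 38

Split by position mod 3: positions 1, 4, 7, … form one track, and each other residue class forms its own.
Track A = -7, -21, -63, -189, -567, -1701: a geometric progression (common ratio 3).
Track B = 64, 125, 216, 343, 512, 729: consecutive cubes n³ from n = 4.
Track C = 38, -38, 38, -38, 38, -38: alternating ±38.
Position 19 falls in track A as its term 7, giving -5103.
Position 20 → track B, term 7 = 1000.
The 21st slot belongs to track C; its 7th term is 38.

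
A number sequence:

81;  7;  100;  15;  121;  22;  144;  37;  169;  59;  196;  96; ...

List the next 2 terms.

225, 155

Odd-indexed and even-indexed terms follow separate rules.
Track A = 81, 100, 121, 144, 169, 196: consecutive squares n² from n = 9.
Track B = 7, 15, 22, 37, 59, 96: Fibonacci-style (each term is the sum of the two before it).
Term 13 comes from track A (its 7th entry): 225.
Position 14 falls in track B as its term 7, giving 155.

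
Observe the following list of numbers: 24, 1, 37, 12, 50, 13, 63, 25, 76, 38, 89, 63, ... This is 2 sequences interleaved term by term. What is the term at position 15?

115

Odd-indexed and even-indexed terms follow separate rules.
Track A: 24, 37, 50, 63, 76, 89 (linear: a_n = 11 + 13·n).
Track B: 1, 12, 13, 25, 38, 63 (a Fibonacci-like recurrence a_n = a_{n-1} + a_{n-2}).
Term 15 comes from track A (its 8th entry): 115.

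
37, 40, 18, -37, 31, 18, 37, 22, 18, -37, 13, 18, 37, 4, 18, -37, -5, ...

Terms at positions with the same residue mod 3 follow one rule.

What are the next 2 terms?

18, 37

Taking every 3rd term gives 3 separate tracks.
Subsequence A: 37, -37, 37, -37, 37, -37 — oscillating between 37 and -37.
Subsequence B: 40, 31, 22, 13, 4, -5 — linear: a_n = 49 − 9·n.
Subsequence C: 18, 18, 18, 18, 18 — the constant sequence 18.
Position 18 falls in subsequence C as its term 6, giving 18.
Term 19 comes from subsequence A (its 7th entry): 37.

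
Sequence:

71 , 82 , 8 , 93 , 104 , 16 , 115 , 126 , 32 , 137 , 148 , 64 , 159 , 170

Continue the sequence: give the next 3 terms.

Positions follow the repeating pattern AAB; grouping by letter gives 2 tracks.
Track A = 71, 82, 93, 104, 115, 126, 137, 148, 159, 170: linear: a_n = 60 + 11·n.
Track B = 8, 16, 32, 64: successive powers of 2.
Position 15 → track B, term 5 = 128.
Position 16 falls in track A as its term 11, giving 181.
Term 17 comes from track A (its 12th entry): 192.

128, 181, 192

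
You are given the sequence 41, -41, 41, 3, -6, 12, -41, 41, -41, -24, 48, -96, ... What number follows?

41

Reading positions in blocks of 6 reveals the pattern AAABBB — 2 tracks woven together.
Stream A: 41, -41, 41, -41, 41, -41 — alternating ±41.
Stream B: 3, -6, 12, -24, 48, -96 — a geometric progression (common ratio -2).
Position 13 falls in stream A as its term 7, giving 41.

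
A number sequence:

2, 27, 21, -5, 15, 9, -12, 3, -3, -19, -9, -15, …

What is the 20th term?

-45

The slot pattern repeats as ABB (period 3), so there are 2 interleaved tracks.
Track A is 2, -5, -12, -19, which is arithmetic with common difference −7.
Track B is 27, 21, 15, 9, 3, -3, -9, -15, which is arithmetic, step −6.
The 20th slot belongs to track B; its 13th term is -45.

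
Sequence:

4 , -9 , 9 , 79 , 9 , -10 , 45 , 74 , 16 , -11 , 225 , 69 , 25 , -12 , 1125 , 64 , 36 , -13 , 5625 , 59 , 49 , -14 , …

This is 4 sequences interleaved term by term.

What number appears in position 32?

Split by position mod 4: positions 1, 5, 9, … form one track, and each other residue class forms its own.
Subsequence A is 4, 9, 16, 25, 36, 49, which is consecutive squares n² from n = 2.
Subsequence B is -9, -10, -11, -12, -13, -14, which is subtracting 1 each time.
Subsequence C is 9, 45, 225, 1125, 5625, which is geometric, ×5 each step.
Subsequence D is 79, 74, 69, 64, 59, which is subtracting 5 each time.
Position 32 falls in subsequence D as its term 8, giving 44.

44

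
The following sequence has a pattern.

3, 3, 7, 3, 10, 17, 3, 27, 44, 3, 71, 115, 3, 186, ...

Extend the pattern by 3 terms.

Positions follow the repeating pattern ABB; grouping by letter gives 2 tracks.
Stream A: 3, 3, 3, 3, 3 — always 3.
Stream B: 3, 7, 10, 17, 27, 44, 71, 115, 186 — Fibonacci-style (each term is the sum of the two before it).
The 15th slot belongs to stream B; its 10th term is 301.
Position 16 → stream A, term 6 = 3.
Position 17 → stream B, term 11 = 487.

301, 3, 487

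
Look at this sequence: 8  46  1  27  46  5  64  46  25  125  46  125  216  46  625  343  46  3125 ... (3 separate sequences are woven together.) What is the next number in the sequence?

Read the sequence 3 terms at a time; column i is its own pattern.
Stream A is 8, 27, 64, 125, 216, 343, which is perfect cubes starting at 2³.
Stream B is 46, 46, 46, 46, 46, 46, which is constant 46.
Stream C is 1, 5, 25, 125, 625, 3125, which is successive powers of 5.
The 19th slot belongs to stream A; its 7th term is 512.

512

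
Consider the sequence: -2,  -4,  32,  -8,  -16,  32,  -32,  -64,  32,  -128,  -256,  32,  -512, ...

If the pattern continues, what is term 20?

-16384

Reading positions in blocks of 3 reveals the pattern AAB — 2 tracks woven together.
Stream A: -2, -4, -8, -16, -32, -64, -128, -256, -512. Multiplying by 2 each time.
Stream B: 32, 32, 32, 32. The constant sequence 32.
The 20th slot belongs to stream A; its 14th term is -16384.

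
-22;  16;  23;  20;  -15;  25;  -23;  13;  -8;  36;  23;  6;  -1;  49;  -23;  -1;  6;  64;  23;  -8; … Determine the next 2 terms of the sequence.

13, 81

Read the sequence 4 terms at a time; column i is its own pattern.
Track A = -22, -15, -8, -1, 6: arithmetic, step +7.
Track B = 16, 25, 36, 49, 64: consecutive squares n² from n = 4.
Track C = 23, -23, 23, -23, 23: oscillating between 23 and -23.
Track D = 20, 13, 6, -1, -8: arithmetic with common difference −7.
Term 21 comes from track A (its 6th entry): 13.
The 22nd slot belongs to track B; its 6th term is 81.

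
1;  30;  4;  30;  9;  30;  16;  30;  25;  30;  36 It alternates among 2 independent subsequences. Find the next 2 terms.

30, 49

Split by position mod 2 into 2 tracks.
Subsequence A is 1, 4, 9, 16, 25, 36, which is consecutive squares n² from n = 1.
Subsequence B is 30, 30, 30, 30, 30, which is the constant sequence 30.
Position 12 → subsequence B, term 6 = 30.
Position 13 → subsequence A, term 7 = 49.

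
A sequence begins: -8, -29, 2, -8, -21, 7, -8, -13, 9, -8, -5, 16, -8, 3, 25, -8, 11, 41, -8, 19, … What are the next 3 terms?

Read the sequence 3 terms at a time; column i is its own pattern.
Subsequence A: -8, -8, -8, -8, -8, -8, -8 (the constant sequence -8).
Subsequence B: -29, -21, -13, -5, 3, 11, 19 (arithmetic, step +8).
Subsequence C: 2, 7, 9, 16, 25, 41 (Fibonacci-style (each term is the sum of the two before it)).
Position 21 falls in subsequence C as its term 7, giving 66.
Term 22 comes from subsequence A (its 8th entry): -8.
Position 23 → subsequence B, term 8 = 27.

66, -8, 27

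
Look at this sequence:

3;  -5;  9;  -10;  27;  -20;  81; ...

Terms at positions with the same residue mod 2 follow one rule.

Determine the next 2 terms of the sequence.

-40, 243

Odd-indexed and even-indexed terms follow separate rules.
Track A = 3, 9, 27, 81: powers 3^1, 3^2, 3^3, ….
Track B = -5, -10, -20: a geometric progression (common ratio 2).
The 8th slot belongs to track B; its 4th term is -40.
Position 9 → track A, term 5 = 243.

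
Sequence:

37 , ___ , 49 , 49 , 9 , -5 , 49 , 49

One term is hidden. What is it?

Reading positions in blocks of 4 reveals the pattern AABB — 2 tracks woven together.
Track A: 37, ?, 9, -5. Subtracting 14 each time.
Track B: 49, 49, 49, 49. Always 49.
So the missing entry in track A is 23.

23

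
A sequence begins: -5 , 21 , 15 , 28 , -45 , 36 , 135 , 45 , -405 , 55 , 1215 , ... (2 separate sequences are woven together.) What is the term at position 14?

78

Taking every 2nd term gives 2 separate tracks.
Subsequence A: -5, 15, -45, 135, -405, 1215 — a geometric progression (common ratio -3).
Subsequence B: 21, 28, 36, 45, 55 — triangular numbers n(n+1)/2 for n = 6, 7, ….
Position 14 → subsequence B, term 7 = 78.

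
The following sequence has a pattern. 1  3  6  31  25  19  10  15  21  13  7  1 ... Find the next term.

The slot pattern repeats as AAABBB (period 6), so there are 2 interleaved tracks.
Track A: 1, 3, 6, 10, 15, 21. Triangular numbers starting at T_1.
Track B: 31, 25, 19, 13, 7, 1. Linear: a_n = 37 − 6·n.
Term 13 comes from track A (its 7th entry): 28.

28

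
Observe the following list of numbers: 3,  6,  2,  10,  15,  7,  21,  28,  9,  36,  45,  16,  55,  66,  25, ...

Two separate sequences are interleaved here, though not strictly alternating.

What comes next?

78

The slot pattern repeats as AAB (period 3), so there are 2 interleaved tracks.
Track A: 3, 6, 10, 15, 21, 28, 36, 45, 55, 66. Triangular numbers n(n+1)/2 for n = 2, 3, ….
Track B: 2, 7, 9, 16, 25. A Fibonacci-like recurrence a_n = a_{n-1} + a_{n-2}.
Position 16 → track A, term 11 = 78.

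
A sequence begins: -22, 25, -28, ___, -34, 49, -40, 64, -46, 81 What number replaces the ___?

Positions 1, 3, 5, … form one subsequence and positions 2, 4, 6, … form another.
Stream A: -22, -28, -34, -40, -46 (subtracting 6 each time).
Stream B: 25, ?, 49, 64, 81 (the squares 5², 6², 7², …).
Stream B's pattern makes the blank 36.

36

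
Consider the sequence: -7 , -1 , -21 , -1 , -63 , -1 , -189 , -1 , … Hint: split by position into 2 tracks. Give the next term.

Split by position mod 2 into 2 tracks.
Subsequence A: -7, -21, -63, -189 (a geometric progression (common ratio 3)).
Subsequence B: -1, -1, -1, -1 (the constant sequence -1).
Position 9 falls in subsequence A as its term 5, giving -567.

-567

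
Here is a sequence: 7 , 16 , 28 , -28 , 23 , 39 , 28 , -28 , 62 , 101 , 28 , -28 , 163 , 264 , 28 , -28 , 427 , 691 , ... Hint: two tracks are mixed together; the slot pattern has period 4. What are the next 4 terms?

Reading positions in blocks of 4 reveals the pattern AABB — 2 tracks woven together.
Track A: 7, 16, 23, 39, 62, 101, 163, 264, 427, 691 — each term equals the sum of the previous two.
Track B: 28, -28, 28, -28, 28, -28, 28, -28 — oscillating between 28 and -28.
Term 19 comes from track B (its 9th entry): 28.
Term 20 comes from track B (its 10th entry): -28.
The 21st slot belongs to track A; its 11th term is 1118.
Position 22 falls in track A as its term 12, giving 1809.

28, -28, 1118, 1809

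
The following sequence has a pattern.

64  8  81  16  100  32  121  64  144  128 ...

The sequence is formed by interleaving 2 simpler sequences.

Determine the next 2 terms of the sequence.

169, 256

Split by position mod 2 into 2 tracks.
Stream A: 64, 81, 100, 121, 144. Perfect squares starting at 8².
Stream B: 8, 16, 32, 64, 128. Geometric with ratio 2.
Position 11 → stream A, term 6 = 169.
Term 12 comes from stream B (its 6th entry): 256.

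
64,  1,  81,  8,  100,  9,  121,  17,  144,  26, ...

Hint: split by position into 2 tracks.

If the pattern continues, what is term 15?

225

Odd-indexed and even-indexed terms follow separate rules.
Subsequence A: 64, 81, 100, 121, 144 (the squares 8², 9², 10², …).
Subsequence B: 1, 8, 9, 17, 26 (Fibonacci-style (each term is the sum of the two before it)).
The 15th slot belongs to subsequence A; its 8th term is 225.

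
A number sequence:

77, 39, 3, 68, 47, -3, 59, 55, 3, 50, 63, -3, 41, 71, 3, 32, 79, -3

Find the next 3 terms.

23, 87, 3

The terms cycle through 3 interleaved subsequences.
Track A: 77, 68, 59, 50, 41, 32. Linear: a_n = 86 − 9·n.
Track B: 39, 47, 55, 63, 71, 79. Linear: a_n = 31 + 8·n.
Track C: 3, -3, 3, -3, 3, -3. Oscillating between 3 and -3.
Position 19 → track A, term 7 = 23.
Position 20 → track B, term 7 = 87.
The 21st slot belongs to track C; its 7th term is 3.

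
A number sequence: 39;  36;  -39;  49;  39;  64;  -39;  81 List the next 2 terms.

39, 100

Positions 1, 3, 5, … form one subsequence and positions 2, 4, 6, … form another.
Track A = 39, -39, 39, -39: the oscillation 39·(−1)^(n+1).
Track B = 36, 49, 64, 81: the squares 6², 7², 8², ….
Term 9 comes from track A (its 5th entry): 39.
Position 10 falls in track B as its term 5, giving 100.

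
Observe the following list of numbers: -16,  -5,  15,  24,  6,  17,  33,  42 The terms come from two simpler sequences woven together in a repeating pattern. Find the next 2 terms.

28, 39

The slot pattern repeats as AABB (period 4), so there are 2 interleaved tracks.
Track A = -16, -5, 6, 17: arithmetic, step +11.
Track B = 15, 24, 33, 42: arithmetic, step +9.
Position 9 → track A, term 5 = 28.
Term 10 comes from track A (its 6th entry): 39.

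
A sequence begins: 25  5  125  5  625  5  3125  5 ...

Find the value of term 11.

Taking every 2nd term gives 2 separate tracks.
Stream A = 25, 125, 625, 3125: successive powers of 5.
Stream B = 5, 5, 5, 5: always 5.
Position 11 falls in stream A as its term 6, giving 78125.

78125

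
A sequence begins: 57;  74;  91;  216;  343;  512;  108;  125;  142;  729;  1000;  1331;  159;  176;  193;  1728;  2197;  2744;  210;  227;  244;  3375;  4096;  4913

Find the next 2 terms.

Positions follow the repeating pattern AAABBB; grouping by letter gives 2 tracks.
Subsequence A: 57, 74, 91, 108, 125, 142, 159, 176, 193, 210, 227, 244. Arithmetic with common difference +17.
Subsequence B: 216, 343, 512, 729, 1000, 1331, 1728, 2197, 2744, 3375, 4096, 4913. The cubes 6³, 7³, 8³, ….
The 25th slot belongs to subsequence A; its 13th term is 261.
Position 26 falls in subsequence A as its term 14, giving 278.

261, 278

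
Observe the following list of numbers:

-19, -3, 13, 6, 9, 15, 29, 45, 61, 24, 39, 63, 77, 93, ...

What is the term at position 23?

699

Reading positions in blocks of 6 reveals the pattern AAABBB — 2 tracks woven together.
Track A is -19, -3, 13, 29, 45, 61, 77, 93, which is linear: a_n = -35 + 16·n.
Track B is 6, 9, 15, 24, 39, 63, which is each term equals the sum of the previous two.
Position 23 → track B, term 11 = 699.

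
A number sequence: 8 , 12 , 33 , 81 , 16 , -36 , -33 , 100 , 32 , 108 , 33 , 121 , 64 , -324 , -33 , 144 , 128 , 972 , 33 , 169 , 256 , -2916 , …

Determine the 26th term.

8748

Read the sequence 4 terms at a time; column i is its own pattern.
Subsequence A: 8, 16, 32, 64, 128, 256 — powers of 2.
Subsequence B: 12, -36, 108, -324, 972, -2916 — a geometric progression (common ratio -3).
Subsequence C: 33, -33, 33, -33, 33 — the oscillation 33·(−1)^(n+1).
Subsequence D: 81, 100, 121, 144, 169 — the squares 9², 10², 11², ….
Term 26 comes from subsequence B (its 7th entry): 8748.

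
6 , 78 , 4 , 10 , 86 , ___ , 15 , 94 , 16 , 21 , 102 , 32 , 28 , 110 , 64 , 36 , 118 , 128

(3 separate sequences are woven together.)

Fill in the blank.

The terms cycle through 3 interleaved subsequences.
Stream A: 6, 10, 15, 21, 28, 36 — triangular numbers starting at T_3.
Stream B: 78, 86, 94, 102, 110, 118 — arithmetic, step +8.
Stream C: 4, ?, 16, 32, 64, 128 — powers of 2.
Filling stream C at index 2 by its rule yields 8.

8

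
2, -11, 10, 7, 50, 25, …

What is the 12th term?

Taking every 2nd term gives 2 separate tracks.
Subsequence A is 2, 10, 50, which is multiplying by 5 each time.
Subsequence B is -11, 7, 25, which is linear: a_n = -29 + 18·n.
The 12th slot belongs to subsequence B; its 6th term is 79.

79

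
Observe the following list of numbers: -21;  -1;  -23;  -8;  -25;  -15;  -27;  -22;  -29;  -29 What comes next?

-31

The terms cycle through 2 interleaved subsequences.
Subsequence A: -21, -23, -25, -27, -29 (arithmetic with common difference −2).
Subsequence B: -1, -8, -15, -22, -29 (arithmetic with common difference −7).
Term 11 comes from subsequence A (its 6th entry): -31.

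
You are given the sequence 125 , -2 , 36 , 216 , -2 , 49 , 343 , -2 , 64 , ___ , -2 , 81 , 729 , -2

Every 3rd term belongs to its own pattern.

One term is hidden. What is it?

512

Read the sequence 3 terms at a time; column i is its own pattern.
Track A: 125, 216, 343, ?, 729 (perfect cubes starting at 5³).
Track B: -2, -2, -2, -2, -2 (always -2).
Track C: 36, 49, 64, 81 (perfect squares starting at 6²).
The gap is track A's term 4; the rule gives 512.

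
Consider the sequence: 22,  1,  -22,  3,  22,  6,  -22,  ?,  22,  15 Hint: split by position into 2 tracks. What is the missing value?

Odd-indexed and even-indexed terms follow separate rules.
Track A is 22, -22, 22, -22, 22, which is alternating ±22.
Track B is 1, 3, 6, ?, 15, which is triangular numbers n(n+1)/2 for n = 1, 2, ….
So the missing entry in track B is 10.

10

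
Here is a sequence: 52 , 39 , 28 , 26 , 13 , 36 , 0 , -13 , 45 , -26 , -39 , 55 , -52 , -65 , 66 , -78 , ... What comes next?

-91

Positions follow the repeating pattern AAB; grouping by letter gives 2 tracks.
Track A: 52, 39, 26, 13, 0, -13, -26, -39, -52, -65, -78. Arithmetic with common difference −13.
Track B: 28, 36, 45, 55, 66. The triangular numbers T_7, T_8, ….
Position 17 falls in track A as its term 12, giving -91.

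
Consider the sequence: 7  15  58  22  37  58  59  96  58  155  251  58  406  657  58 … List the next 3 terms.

1063, 1720, 58

Reading positions in blocks of 3 reveals the pattern AAB — 2 tracks woven together.
Track A: 7, 15, 22, 37, 59, 96, 155, 251, 406, 657. Each term equals the sum of the previous two.
Track B: 58, 58, 58, 58, 58. The constant sequence 58.
The 16th slot belongs to track A; its 11th term is 1063.
The 17th slot belongs to track A; its 12th term is 1720.
The 18th slot belongs to track B; its 6th term is 58.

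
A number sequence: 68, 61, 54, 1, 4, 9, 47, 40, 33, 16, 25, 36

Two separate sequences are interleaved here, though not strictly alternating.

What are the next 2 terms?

26, 19

Positions follow the repeating pattern AAABBB; grouping by letter gives 2 tracks.
Track A: 68, 61, 54, 47, 40, 33. Linear: a_n = 75 − 7·n.
Track B: 1, 4, 9, 16, 25, 36. Consecutive squares n² from n = 1.
Term 13 comes from track A (its 7th entry): 26.
The 14th slot belongs to track A; its 8th term is 19.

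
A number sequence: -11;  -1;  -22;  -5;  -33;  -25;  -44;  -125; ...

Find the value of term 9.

-55

Odd-indexed and even-indexed terms follow separate rules.
Stream A = -11, -22, -33, -44: linear: a_n = −11·n.
Stream B = -1, -5, -25, -125: a geometric progression (common ratio 5).
Position 9 falls in stream A as its term 5, giving -55.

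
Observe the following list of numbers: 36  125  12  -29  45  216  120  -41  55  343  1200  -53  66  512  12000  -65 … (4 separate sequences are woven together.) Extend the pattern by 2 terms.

Split by position mod 4 into 4 tracks.
Subsequence A: 36, 45, 55, 66 — triangular numbers n(n+1)/2 for n = 8, 9, ….
Subsequence B: 125, 216, 343, 512 — consecutive cubes n³ from n = 5.
Subsequence C: 12, 120, 1200, 12000 — a geometric progression (common ratio 10).
Subsequence D: -29, -41, -53, -65 — arithmetic, step −12.
Position 17 → subsequence A, term 5 = 78.
Position 18 falls in subsequence B as its term 5, giving 729.

78, 729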